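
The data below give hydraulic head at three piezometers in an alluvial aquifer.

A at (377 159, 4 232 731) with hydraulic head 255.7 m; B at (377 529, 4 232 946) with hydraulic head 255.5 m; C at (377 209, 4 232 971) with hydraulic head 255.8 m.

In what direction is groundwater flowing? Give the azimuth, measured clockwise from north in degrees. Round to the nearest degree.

Taking A as reference: B−A = (370, 215, -0.2); C−A = (50, 240, +0.1).
Determinant of the coordinate differences = 370·240 − 50·215 = 78050.
∂h/∂x = [(-0.2)·240 − (+0.1)·215] / 78050 = -0.0008905
∂h/∂y = [370·(+0.1) − 50·(-0.2)] / 78050 = +0.0006022
Flow direction (−∇h) has components (+0.0008905 E, -0.0006022 N).
Azimuth = atan2(E, N) = atan2(+0.0008905, -0.0006022) = 124.1° ≈ 124°.

124°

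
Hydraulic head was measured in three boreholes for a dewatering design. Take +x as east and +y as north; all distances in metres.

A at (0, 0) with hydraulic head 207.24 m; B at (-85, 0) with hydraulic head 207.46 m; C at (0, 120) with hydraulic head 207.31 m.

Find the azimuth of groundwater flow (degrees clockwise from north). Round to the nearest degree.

103°

∂h/∂x = (207.46 − 207.24) / (-85 − 0) = -0.002588
∂h/∂y = (207.31 − 207.24) / (120 − 0) = +0.0005833
Flow direction (−∇h) has components (+0.002588 E, -0.0005833 N).
Azimuth = atan2(E, N) = atan2(+0.002588, -0.0005833) = 102.7° ≈ 103°.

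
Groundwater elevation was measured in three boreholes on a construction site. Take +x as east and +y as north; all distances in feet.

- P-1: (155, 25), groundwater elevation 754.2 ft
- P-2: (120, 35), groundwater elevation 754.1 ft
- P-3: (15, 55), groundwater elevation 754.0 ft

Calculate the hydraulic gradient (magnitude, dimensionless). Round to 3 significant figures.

With h = a·x + b·y + c and P-1 as origin, the differences give:
  (-35)·a + 10·b = -0.1
  (-140)·a + 30·b = -0.2
Eliminate b (×30 and ×10, subtract): 350·a = -1.00 → a = ∂h/∂x = -0.002857
Back-substitute: b = ∂h/∂y = -0.02000.
|∇h| = √(-0.002857² + -0.02000²) = 0.0202

0.0202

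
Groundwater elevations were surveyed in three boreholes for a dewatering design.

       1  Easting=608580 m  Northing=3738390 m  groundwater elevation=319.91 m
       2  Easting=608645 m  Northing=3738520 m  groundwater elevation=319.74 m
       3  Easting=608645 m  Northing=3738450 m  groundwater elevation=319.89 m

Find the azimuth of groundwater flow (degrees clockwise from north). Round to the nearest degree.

Taking 1 as reference: 2−1 = (65, 130, -0.17); 3−1 = (65, 60, -0.02).
Determinant of the coordinate differences = 65·60 − 65·130 = -4550.
∂h/∂x = [(-0.17)·60 − (-0.02)·130] / -4550 = +0.001670
∂h/∂y = [65·(-0.02) − 65·(-0.17)] / -4550 = -0.002143
Flow direction (−∇h) has components (-0.001670 E, +0.002143 N).
Azimuth = atan2(E, N) = atan2(-0.001670, +0.002143) = 322.1° ≈ 322°.

322°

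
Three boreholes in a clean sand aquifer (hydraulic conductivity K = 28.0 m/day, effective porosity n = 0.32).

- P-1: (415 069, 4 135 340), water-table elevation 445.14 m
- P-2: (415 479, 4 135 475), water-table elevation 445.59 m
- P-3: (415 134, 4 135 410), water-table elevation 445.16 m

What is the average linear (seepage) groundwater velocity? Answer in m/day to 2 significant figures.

0.16 m/day

Taking P-1 as reference: P-2−P-1 = (410, 135, +0.45); P-3−P-1 = (65, 70, +0.02).
Solve a·Δx + b·Δy = Δh: det = 410·70 − 65·135 = 19925.
∂h/∂x = [(+0.45)·70 − (+0.02)·135] / 19925 = +0.001445
∂h/∂y = [410·(+0.02) − 65·(+0.45)] / 19925 = -0.001056
|∇h| = √(0.001445² + -0.001056²) = 0.00179
Seepage velocity v = K·i/n = 28.0 × 0.00179 / 0.32 = 0.1566 m/day.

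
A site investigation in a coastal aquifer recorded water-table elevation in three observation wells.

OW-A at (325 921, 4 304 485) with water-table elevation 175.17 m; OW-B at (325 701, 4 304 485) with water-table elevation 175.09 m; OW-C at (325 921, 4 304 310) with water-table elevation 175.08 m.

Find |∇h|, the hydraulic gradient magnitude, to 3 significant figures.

∂h/∂x = (175.09 − 175.17) / (325701 − 325921) = +0.0003636
∂h/∂y = (175.08 − 175.17) / (4304310 − 4304485) = +0.0005143
|∇h| = √(0.0003636² + 0.0005143²) = 0.0006298

0.000630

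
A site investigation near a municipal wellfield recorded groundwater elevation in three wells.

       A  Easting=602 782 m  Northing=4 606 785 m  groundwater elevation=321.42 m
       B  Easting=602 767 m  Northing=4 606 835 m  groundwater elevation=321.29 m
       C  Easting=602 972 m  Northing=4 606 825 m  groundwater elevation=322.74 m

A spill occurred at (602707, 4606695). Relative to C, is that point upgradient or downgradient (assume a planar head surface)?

downgradient

Three-point gradient (reference A): Δ to B = (-15, 50, -0.13), Δ to C = (190, 40, +1.32).
∂h/∂x = +0.007050, ∂h/∂y = -0.0004851 (det = -10100).
Head at (602707, 4606695) = 321.42 + (+0.007050)·(-75) + (-0.0004851)·(-90) = 320.93 m.
That is lower than the 322.74 m at C, so the point is downgradient.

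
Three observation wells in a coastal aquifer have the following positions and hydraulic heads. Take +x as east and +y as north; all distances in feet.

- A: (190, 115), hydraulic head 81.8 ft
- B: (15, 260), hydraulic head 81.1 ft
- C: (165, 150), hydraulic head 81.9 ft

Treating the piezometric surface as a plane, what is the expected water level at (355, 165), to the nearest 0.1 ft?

85.1 ft

Differences from A: to B (Δx, Δy, Δh) = (-175, 145, -0.7); to C = (-25, 35, +0.1).
Determinant of the coordinate differences = (-175)·35 − (-25)·145 = -2500.
∂h/∂x = [(-0.7)·35 − (+0.1)·145] / -2500 = +0.01560
∂h/∂y = [(-175)·(+0.1) − (-25)·(-0.7)] / -2500 = +0.01400
h(355, 165) = 81.8 + (+0.01560)·(165) + (+0.01400)·(50) = 81.8 +2.574 +0.700 = 85.074 ft.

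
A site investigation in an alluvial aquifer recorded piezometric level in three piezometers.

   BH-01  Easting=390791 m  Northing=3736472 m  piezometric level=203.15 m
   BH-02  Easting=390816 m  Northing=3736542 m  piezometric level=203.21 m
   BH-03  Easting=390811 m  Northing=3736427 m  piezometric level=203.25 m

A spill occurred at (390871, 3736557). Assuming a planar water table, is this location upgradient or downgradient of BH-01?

upgradient

Differences from BH-01: to BH-02 (Δx, Δy, Δh) = (25, 70, +0.06); to BH-03 = (20, -45, +0.10).
Solve a·Δx + b·Δy = Δh: det = 25·(-45) − 20·70 = -2525.
∂h/∂x = [(+0.06)·(-45) − (+0.10)·70] / -2525 = +0.003842
∂h/∂y = [25·(+0.10) − 20·(+0.06)] / -2525 = -0.0005149
Head at (390871, 3736557) = 203.15 + (+0.003842)·(80) + (-0.0005149)·(85) = 203.41 m.
That is higher than the 203.15 m at BH-01, so the point is upgradient.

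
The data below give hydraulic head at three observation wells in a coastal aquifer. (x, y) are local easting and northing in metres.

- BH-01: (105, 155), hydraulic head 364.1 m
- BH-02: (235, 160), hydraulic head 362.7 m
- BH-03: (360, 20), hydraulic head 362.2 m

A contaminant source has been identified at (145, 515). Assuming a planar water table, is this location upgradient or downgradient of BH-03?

downgradient

Taking BH-01 as reference: BH-02−BH-01 = (130, 5, -1.4); BH-03−BH-01 = (255, -135, -1.9).
Determinant of the coordinate differences = 130·(-135) − 255·5 = -18825.
∂h/∂x = [(-1.4)·(-135) − (-1.9)·5] / -18825 = -0.01054
∂h/∂y = [130·(-1.9) − 255·(-1.4)] / -18825 = -0.005843
Head at (145, 515) = 364.1 + (-0.01054)·(40) + (-0.005843)·(360) = 361.57 m.
That is lower than the 362.2 m at BH-03, so the point is downgradient.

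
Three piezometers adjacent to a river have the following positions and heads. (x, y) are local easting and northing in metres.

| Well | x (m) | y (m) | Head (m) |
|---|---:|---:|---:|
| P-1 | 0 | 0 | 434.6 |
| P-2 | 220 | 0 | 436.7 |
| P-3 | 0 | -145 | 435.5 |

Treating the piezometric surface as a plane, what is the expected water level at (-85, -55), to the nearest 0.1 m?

∂h/∂x = (436.7 − 434.6) / (220 − 0) = +0.009545
∂h/∂y = (435.5 − 434.6) / (-145 − 0) = -0.006207
h(-85, -55) = 434.6 + (+0.009545)·(-85) + (-0.006207)·(-55) = 434.6 -0.811 +0.341 = 434.130 m.

434.1 m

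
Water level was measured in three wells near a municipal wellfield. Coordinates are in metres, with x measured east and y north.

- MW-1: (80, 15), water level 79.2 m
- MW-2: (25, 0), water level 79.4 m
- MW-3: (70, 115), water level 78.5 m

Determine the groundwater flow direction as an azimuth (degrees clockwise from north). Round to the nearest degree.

With h = a·x + b·y + c and MW-1 as origin, the differences give:
  (-55)·a + (-15)·b = +0.2
  (-10)·a + 100·b = -0.7
Eliminate b (×100 and ×(-15), subtract): -5650·a = 9.50 → a = ∂h/∂x = -0.001681
Back-substitute: b = ∂h/∂y = -0.007168.
Flow direction (−∇h) has components (+0.001681 E, +0.007168 N).
Azimuth = atan2(E, N) = atan2(+0.001681, +0.007168) = 13.2° ≈ 013°.

013°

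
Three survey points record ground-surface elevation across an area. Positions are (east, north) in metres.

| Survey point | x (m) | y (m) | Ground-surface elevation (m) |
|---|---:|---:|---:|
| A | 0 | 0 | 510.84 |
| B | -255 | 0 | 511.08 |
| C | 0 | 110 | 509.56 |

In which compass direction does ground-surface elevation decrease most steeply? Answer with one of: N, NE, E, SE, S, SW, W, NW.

N

∂z/∂x = (511.08 − 510.84) / (-255 − 0) = -0.0009412
∂z/∂y = (509.56 − 510.84) / (110 − 0) = -0.01164
Steepest decrease is along −∇f = (+0.0009412 E, +0.01164 N) → north.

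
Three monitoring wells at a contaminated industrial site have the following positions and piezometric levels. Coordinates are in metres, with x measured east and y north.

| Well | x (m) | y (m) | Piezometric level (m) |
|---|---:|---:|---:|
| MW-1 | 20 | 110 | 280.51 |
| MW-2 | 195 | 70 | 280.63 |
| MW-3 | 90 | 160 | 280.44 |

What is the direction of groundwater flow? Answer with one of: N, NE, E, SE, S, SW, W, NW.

Differences from MW-1: to MW-2 (Δx, Δy, Δh) = (175, -40, +0.12); to MW-3 = (70, 50, -0.07).
Determinant of the coordinate differences = 175·50 − 70·(-40) = 11550.
∂h/∂x = [(+0.12)·50 − (-0.07)·(-40)] / 11550 = +0.0002771
∂h/∂y = [175·(-0.07) − 70·(+0.12)] / 11550 = -0.001788
Flow = −∇h = (-0.0002771 east, +0.001788 north), which points north.

N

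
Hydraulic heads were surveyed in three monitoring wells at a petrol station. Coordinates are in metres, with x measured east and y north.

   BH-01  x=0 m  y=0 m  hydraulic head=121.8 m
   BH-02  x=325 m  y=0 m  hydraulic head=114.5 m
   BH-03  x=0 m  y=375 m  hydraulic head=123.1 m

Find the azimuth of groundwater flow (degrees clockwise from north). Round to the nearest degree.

099°

∂h/∂x = (114.5 − 121.8) / (325 − 0) = -0.02246
∂h/∂y = (123.1 − 121.8) / (375 − 0) = +0.003467
Flow direction (−∇h) has components (+0.02246 E, -0.003467 N).
Azimuth = atan2(E, N) = atan2(+0.02246, -0.003467) = 98.8° ≈ 099°.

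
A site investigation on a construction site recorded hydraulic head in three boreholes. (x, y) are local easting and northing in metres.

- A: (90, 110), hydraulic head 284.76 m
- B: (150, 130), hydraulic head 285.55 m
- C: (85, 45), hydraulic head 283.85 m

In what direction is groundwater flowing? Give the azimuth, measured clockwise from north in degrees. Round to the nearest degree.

213°

Differences from A: to B (Δx, Δy, Δh) = (60, 20, +0.79); to C = (-5, -65, -0.91).
Solve a·Δx + b·Δy = Δh: det = 60·(-65) − (-5)·20 = -3800.
∂h/∂x = [(+0.79)·(-65) − (-0.91)·20] / -3800 = +0.008724
∂h/∂y = [60·(-0.91) − (-5)·(+0.79)] / -3800 = +0.01333
Flow direction (−∇h) has components (-0.008724 E, -0.01333 N).
Azimuth = atan2(E, N) = atan2(-0.008724, -0.01333) = 213.2° ≈ 213°.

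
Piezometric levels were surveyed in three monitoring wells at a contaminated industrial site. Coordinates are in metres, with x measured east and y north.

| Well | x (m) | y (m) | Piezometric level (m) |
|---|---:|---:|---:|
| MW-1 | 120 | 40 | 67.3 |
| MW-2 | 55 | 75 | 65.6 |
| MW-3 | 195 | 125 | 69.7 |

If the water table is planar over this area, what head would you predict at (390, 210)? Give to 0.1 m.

With h = a·x + b·y + c and MW-1 as origin, the differences give:
  (-65)·a + 35·b = -1.7
  75·a + 85·b = +2.4
Eliminate b (×85 and ×35, subtract): -8150·a = -228.50 → a = ∂h/∂x = +0.02804
Back-substitute: b = ∂h/∂y = +0.003497.
h(390, 210) = 67.3 + (+0.02804)·(270) + (+0.003497)·(170) = 67.3 +7.570 +0.594 = 75.464 m.

75.5 m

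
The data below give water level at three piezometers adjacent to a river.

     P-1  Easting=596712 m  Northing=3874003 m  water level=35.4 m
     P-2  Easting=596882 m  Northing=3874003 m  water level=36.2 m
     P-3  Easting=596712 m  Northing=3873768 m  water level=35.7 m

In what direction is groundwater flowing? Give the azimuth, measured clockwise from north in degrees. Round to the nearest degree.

285°

∂h/∂x = (36.2 − 35.4) / (596882 − 596712) = +0.004706
∂h/∂y = (35.7 − 35.4) / (3873768 − 3874003) = -0.001277
Flow direction (−∇h) has components (-0.004706 E, +0.001277 N).
Azimuth = atan2(E, N) = atan2(-0.004706, +0.001277) = 285.2° ≈ 285°.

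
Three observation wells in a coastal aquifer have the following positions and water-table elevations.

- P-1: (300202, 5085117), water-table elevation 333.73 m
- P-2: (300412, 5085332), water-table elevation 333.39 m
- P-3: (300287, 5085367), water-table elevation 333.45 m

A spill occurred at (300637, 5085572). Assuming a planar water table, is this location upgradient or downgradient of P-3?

Three-point gradient (reference P-1): Δ to P-2 = (210, 215, -0.34), Δ to P-3 = (85, 250, -0.28).
∂h/∂x = -0.0007246, ∂h/∂y = -0.0008736 (det = 34225).
Head at (300637, 5085572) = 333.73 + (-0.0007246)·(435) + (-0.0008736)·(455) = 333.02 m.
That is lower than the 333.45 m at P-3, so the point is downgradient.

downgradient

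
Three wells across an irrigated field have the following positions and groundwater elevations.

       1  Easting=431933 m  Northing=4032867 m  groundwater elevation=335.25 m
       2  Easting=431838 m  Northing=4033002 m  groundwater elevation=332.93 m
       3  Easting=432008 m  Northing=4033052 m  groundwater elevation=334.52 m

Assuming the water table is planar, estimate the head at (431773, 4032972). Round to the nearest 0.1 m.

Three-point gradient (reference 1): Δ to 2 = (-95, 135, -2.32), Δ to 3 = (75, 185, -0.73).
∂h/∂x = +0.01194, ∂h/∂y = -0.008785 (det = -27700).
h(431773, 4032972) = 335.25 + (+0.01194)·(-160) + (-0.008785)·(105) = 335.25 -1.910 -0.922 = 332.418 m.

332.4 m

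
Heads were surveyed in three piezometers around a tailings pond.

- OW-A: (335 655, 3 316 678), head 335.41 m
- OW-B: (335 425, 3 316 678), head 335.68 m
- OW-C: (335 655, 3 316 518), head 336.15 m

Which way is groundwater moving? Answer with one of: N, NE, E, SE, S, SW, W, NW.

N

∂h/∂x = (335.68 − 335.41) / (335425 − 335655) = -0.001174
∂h/∂y = (336.15 − 335.41) / (3316518 − 3316678) = -0.004625
Flow = −∇h = (+0.001174 east, +0.004625 north), which points north.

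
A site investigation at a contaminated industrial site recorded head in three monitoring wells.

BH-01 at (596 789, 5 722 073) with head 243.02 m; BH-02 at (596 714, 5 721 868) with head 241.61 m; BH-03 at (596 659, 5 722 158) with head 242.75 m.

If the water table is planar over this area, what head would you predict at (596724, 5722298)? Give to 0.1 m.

243.8 m

Taking BH-01 as reference: BH-02−BH-01 = (-75, -205, -1.41); BH-03−BH-01 = (-130, 85, -0.27).
Determinant of the coordinate differences = (-75)·85 − (-130)·(-205) = -33025.
∂h/∂x = [(-1.41)·85 − (-0.27)·(-205)] / -33025 = +0.005305
∂h/∂y = [(-75)·(-0.27) − (-130)·(-1.41)] / -33025 = +0.004937
h(596724, 5722298) = 243.02 + (+0.005305)·(-65) + (+0.004937)·(225) = 243.02 -0.345 +1.111 = 243.786 m.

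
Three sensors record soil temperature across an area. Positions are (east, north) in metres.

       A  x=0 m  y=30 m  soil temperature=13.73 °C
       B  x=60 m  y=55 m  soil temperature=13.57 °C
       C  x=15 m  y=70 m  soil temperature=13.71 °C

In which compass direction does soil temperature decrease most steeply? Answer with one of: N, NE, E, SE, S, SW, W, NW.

Differences from A: to B (Δx, Δy, Δh) = (60, 25, -0.16); to C = (15, 40, -0.02).
Determinant of the coordinate differences = 60·40 − 15·25 = 2025.
∂T/∂x = [(-0.16)·40 − (-0.02)·25] / 2025 = -0.002914
∂T/∂y = [60·(-0.02) − 15·(-0.16)] / 2025 = +0.0005926
Steepest decrease is along −∇f = (+0.002914 E, -0.0005926 N) → east.

E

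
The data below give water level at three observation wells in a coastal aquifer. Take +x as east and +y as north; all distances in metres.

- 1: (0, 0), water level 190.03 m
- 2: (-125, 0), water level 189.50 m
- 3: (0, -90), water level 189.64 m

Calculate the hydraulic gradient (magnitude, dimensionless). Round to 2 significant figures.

∂h/∂x = (189.50 − 190.03) / (-125 − 0) = +0.004240
∂h/∂y = (189.64 − 190.03) / (-90 − 0) = +0.004333
|∇h| = √(0.004240² + 0.004333²) = 0.006062

0.0061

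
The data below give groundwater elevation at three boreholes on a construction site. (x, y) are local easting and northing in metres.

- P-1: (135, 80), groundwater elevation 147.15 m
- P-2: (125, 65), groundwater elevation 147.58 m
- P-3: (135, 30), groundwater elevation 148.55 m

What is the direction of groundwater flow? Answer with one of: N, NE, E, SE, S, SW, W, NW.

N

With h = a·x + b·y + c and P-1 as origin, the differences give:
  (-10)·a + (-15)·b = +0.43
  0·a + (-50)·b = +1.40
Eliminate b (×(-50) and ×(-15), subtract): 500·a = -0.500 → a = ∂h/∂x = -0.001000
Back-substitute: b = ∂h/∂y = -0.02800.
Flow = −∇h = (+0.001000 east, +0.02800 north), which points north.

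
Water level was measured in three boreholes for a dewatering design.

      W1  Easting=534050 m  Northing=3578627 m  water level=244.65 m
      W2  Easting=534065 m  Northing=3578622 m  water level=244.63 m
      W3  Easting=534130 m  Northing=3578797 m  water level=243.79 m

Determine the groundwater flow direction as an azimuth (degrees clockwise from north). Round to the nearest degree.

Taking W1 as reference: W2−W1 = (15, -5, -0.02); W3−W1 = (80, 170, -0.86).
Solve a·Δx + b·Δy = Δh: det = 15·170 − 80·(-5) = 2950.
∂h/∂x = [(-0.02)·170 − (-0.86)·(-5)] / 2950 = -0.002610
∂h/∂y = [15·(-0.86) − 80·(-0.02)] / 2950 = -0.003831
Flow direction (−∇h) has components (+0.002610 E, +0.003831 N).
Azimuth = atan2(E, N) = atan2(+0.002610, +0.003831) = 34.3° ≈ 034°.

034°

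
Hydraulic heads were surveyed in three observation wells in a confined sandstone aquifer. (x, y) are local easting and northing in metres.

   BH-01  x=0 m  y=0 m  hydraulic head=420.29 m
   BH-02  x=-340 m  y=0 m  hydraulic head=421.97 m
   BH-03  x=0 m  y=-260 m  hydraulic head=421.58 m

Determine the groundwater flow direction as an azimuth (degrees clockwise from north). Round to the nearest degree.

∂h/∂x = (421.97 − 420.29) / (-340 − 0) = -0.004941
∂h/∂y = (421.58 − 420.29) / (-260 − 0) = -0.004962
Flow direction (−∇h) has components (+0.004941 E, +0.004962 N).
Azimuth = atan2(E, N) = atan2(+0.004941, +0.004962) = 44.9° ≈ 045°.

045°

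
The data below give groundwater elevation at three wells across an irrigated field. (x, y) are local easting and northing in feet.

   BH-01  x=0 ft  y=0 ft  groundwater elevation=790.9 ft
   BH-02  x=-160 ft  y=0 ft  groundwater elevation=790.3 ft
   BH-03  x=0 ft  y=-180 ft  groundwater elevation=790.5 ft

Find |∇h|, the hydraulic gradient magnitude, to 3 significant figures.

∂h/∂x = (790.3 − 790.9) / (-160 − 0) = +0.003750
∂h/∂y = (790.5 − 790.9) / (-180 − 0) = +0.002222
|∇h| = √(0.003750² + 0.002222²) = 0.004359

0.00436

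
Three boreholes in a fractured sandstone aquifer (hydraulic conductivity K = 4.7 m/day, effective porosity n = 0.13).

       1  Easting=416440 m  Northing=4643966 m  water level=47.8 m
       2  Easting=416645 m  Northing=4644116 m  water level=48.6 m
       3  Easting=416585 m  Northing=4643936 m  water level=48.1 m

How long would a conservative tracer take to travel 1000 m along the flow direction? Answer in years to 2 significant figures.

Three-point gradient (reference 1): Δ to 2 = (205, 150, +0.8), Δ to 3 = (145, -30, +0.3).
∂h/∂x = +0.002473, ∂h/∂y = +0.001953 (det = -27900).
|∇h| = √(0.002473² + 0.001953²) = 0.003151
Seepage velocity v = K·i/n = 4.7 × 0.003151 / 0.13 = 0.1139 m/day.
t = 1000 / 0.1139 = 8780 days = 24 years.

24 years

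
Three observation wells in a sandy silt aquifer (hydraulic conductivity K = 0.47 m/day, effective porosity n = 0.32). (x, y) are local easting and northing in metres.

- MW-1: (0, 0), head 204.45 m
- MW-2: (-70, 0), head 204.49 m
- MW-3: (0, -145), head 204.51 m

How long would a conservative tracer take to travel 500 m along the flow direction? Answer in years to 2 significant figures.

∂h/∂x = (204.49 − 204.45) / (-70 − 0) = -0.0005714
∂h/∂y = (204.51 − 204.45) / (-145 − 0) = -0.0004138
|∇h| = √(-0.0005714² + -0.0004138²) = 0.0007055
Seepage velocity v = K·i/n = 0.47 × 0.0007055 / 0.32 = 0.001036 m/day.
t = 500 / 0.001036 = 4.826e+05 days = 1.32e+03 years.

1300 years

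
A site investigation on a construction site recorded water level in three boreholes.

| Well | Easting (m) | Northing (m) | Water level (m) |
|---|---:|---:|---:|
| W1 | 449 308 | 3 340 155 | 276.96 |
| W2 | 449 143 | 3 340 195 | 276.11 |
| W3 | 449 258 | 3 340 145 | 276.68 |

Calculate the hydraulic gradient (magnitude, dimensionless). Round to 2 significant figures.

0.0055

Taking W1 as reference: W2−W1 = (-165, 40, -0.85); W3−W1 = (-50, -10, -0.28).
Solve a·Δx + b·Δy = Δh: det = (-165)·(-10) − (-50)·40 = 3650.
∂h/∂x = [(-0.85)·(-10) − (-0.28)·40] / 3650 = +0.005397
∂h/∂y = [(-165)·(-0.28) − (-50)·(-0.85)] / 3650 = +0.001014
|∇h| = √(0.005397² + 0.001014²) = 0.005491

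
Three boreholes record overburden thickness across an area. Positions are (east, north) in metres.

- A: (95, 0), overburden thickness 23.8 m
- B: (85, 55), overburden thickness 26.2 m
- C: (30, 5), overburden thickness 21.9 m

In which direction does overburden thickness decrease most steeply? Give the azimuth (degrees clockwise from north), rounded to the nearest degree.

214°

With d = a·x + b·y + c and A as origin, the differences give:
  (-10)·a + 55·b = +2.4
  (-65)·a + 5·b = -1.9
Eliminate b (×5 and ×55, subtract): 3525·a = 116.50 → a = ∂d/∂x = +0.03305
Back-substitute: b = ∂d/∂y = +0.04965.
Steepest decrease is along −∇f: components (-0.03305 E, -0.04965 N).
Azimuth = atan2(-0.03305, -0.04965) = 213.7° ≈ 214°.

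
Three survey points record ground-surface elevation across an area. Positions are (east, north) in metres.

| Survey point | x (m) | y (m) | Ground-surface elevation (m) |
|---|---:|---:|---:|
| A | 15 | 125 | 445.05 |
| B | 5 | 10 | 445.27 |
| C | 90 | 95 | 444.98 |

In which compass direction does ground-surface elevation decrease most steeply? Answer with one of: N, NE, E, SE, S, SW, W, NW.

NE

With z = a·x + b·y + c and A as origin, the differences give:
  (-10)·a + (-115)·b = +0.22
  75·a + (-30)·b = -0.07
Eliminate b (×(-30) and ×(-115), subtract): 8925·a = -14.650 → a = ∂z/∂x = -0.001641
Back-substitute: b = ∂z/∂y = -0.001770.
Steepest decrease is along −∇f = (+0.001641 E, +0.001770 N) → northeast.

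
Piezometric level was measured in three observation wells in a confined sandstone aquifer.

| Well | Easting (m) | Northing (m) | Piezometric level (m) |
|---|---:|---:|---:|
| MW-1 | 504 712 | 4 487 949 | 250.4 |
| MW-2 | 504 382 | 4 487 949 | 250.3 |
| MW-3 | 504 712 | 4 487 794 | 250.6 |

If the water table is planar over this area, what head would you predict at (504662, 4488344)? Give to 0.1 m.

249.9 m

∂h/∂x = (250.3 − 250.4) / (504382 − 504712) = +0.0003030
∂h/∂y = (250.6 − 250.4) / (4487794 − 4487949) = -0.001290
h(504662, 4488344) = 250.4 + (+0.0003030)·(-50) + (-0.001290)·(395) = 250.4 -0.015 -0.510 = 249.875 m.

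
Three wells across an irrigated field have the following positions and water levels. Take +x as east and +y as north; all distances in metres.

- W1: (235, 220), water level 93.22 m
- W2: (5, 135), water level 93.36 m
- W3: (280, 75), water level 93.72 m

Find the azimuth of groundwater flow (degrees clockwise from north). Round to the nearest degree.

350°

Taking W1 as reference: W2−W1 = (-230, -85, +0.14); W3−W1 = (45, -145, +0.50).
Solve a·Δx + b·Δy = Δh: det = (-230)·(-145) − 45·(-85) = 37175.
∂h/∂x = [(+0.14)·(-145) − (+0.50)·(-85)] / 37175 = +0.0005972
∂h/∂y = [(-230)·(+0.50) − 45·(+0.14)] / 37175 = -0.003263
Flow direction (−∇h) has components (-0.0005972 E, +0.003263 N).
Azimuth = atan2(E, N) = atan2(-0.0005972, +0.003263) = 349.6° ≈ 350°.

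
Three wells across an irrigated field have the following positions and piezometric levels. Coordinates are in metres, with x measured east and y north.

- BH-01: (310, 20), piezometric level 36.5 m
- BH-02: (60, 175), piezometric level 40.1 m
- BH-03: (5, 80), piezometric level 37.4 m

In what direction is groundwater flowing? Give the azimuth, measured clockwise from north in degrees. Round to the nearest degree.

185°

Taking BH-01 as reference: BH-02−BH-01 = (-250, 155, +3.6); BH-03−BH-01 = (-305, 60, +0.9).
Determinant of the coordinate differences = (-250)·60 − (-305)·155 = 32275.
∂h/∂x = [(+3.6)·60 − (+0.9)·155] / 32275 = +0.002370
∂h/∂y = [(-250)·(+0.9) − (-305)·(+3.6)] / 32275 = +0.02705
Flow direction (−∇h) has components (-0.002370 E, -0.02705 N).
Azimuth = atan2(E, N) = atan2(-0.002370, -0.02705) = 185.0° ≈ 185°.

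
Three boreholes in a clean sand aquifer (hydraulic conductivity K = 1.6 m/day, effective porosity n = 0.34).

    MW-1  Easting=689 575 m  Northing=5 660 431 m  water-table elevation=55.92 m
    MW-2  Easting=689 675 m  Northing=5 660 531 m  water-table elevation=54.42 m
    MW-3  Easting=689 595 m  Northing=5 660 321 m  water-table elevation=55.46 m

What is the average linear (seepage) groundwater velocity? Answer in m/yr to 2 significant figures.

28 m/yr

With h = a·x + b·y + c and MW-1 as origin, the differences give:
  100·a + 100·b = -1.50
  20·a + (-110)·b = -0.46
Eliminate b (×(-110) and ×100, subtract): -13000·a = 211.000 → a = ∂h/∂x = -0.01623
Back-substitute: b = ∂h/∂y = +0.001231.
|∇h| = √(-0.01623² + 0.001231²) = 0.01628
Seepage velocity v = K·i/n = 1.6 × 0.01628 / 0.34 = 0.07661 m/day = 27.98 m/yr.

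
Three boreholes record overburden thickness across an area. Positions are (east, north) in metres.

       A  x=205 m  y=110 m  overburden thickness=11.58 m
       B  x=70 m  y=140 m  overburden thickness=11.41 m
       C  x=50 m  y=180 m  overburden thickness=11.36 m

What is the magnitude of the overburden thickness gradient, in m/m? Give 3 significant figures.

Taking A as reference: B−A = (-135, 30, -0.17); C−A = (-155, 70, -0.22).
Solve a·Δx + b·Δy = Δd: det = (-135)·70 − (-155)·30 = -4800.
∂d/∂x = [(-0.17)·70 − (-0.22)·30] / -4800 = +0.001104
∂d/∂y = [(-135)·(-0.22) − (-155)·(-0.17)] / -4800 = -0.0006979
|∇f| = √(0.001104² + -0.0006979²) = 0.001306 m/m

0.00131 m/m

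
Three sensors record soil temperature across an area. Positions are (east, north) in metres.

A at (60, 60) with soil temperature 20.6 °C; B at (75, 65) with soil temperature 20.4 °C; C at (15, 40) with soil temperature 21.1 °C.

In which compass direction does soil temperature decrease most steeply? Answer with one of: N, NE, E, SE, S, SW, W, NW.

SE

Differences from A: to B (Δx, Δy, Δh) = (15, 5, -0.2); to C = (-45, -20, +0.5).
Solve a·Δx + b·Δy = ΔT: det = 15·(-20) − (-45)·5 = -75.
∂T/∂x = [(-0.2)·(-20) − (+0.5)·5] / -75 = -0.02000
∂T/∂y = [15·(+0.5) − (-45)·(-0.2)] / -75 = +0.02000
Steepest decrease is along −∇f = (+0.02000 E, -0.02000 N) → southeast.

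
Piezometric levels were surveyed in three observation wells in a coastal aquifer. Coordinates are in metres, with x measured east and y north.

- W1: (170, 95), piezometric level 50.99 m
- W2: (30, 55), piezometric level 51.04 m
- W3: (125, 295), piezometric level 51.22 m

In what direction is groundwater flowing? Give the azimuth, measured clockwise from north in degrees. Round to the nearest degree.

147°

Differences from W1: to W2 (Δx, Δy, Δh) = (-140, -40, +0.05); to W3 = (-45, 200, +0.23).
Determinant of the coordinate differences = (-140)·200 − (-45)·(-40) = -29800.
∂h/∂x = [(+0.05)·200 − (+0.23)·(-40)] / -29800 = -0.0006443
∂h/∂y = [(-140)·(+0.23) − (-45)·(+0.05)] / -29800 = +0.001005
Flow direction (−∇h) has components (+0.0006443 E, -0.001005 N).
Azimuth = atan2(E, N) = atan2(+0.0006443, -0.001005) = 147.3° ≈ 147°.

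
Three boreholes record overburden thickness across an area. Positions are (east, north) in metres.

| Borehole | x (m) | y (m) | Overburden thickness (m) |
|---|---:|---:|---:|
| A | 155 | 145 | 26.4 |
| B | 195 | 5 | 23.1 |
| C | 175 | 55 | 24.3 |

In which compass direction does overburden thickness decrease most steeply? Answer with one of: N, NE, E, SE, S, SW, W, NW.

Three-point gradient (reference A): Δ to B = (40, -140, -3.3), Δ to C = (20, -90, -2.1).
∂d/∂x = -0.003750, ∂d/∂y = +0.02250 (det = -800).
Steepest decrease is along −∇f = (+0.003750 E, -0.02250 N) → south.

S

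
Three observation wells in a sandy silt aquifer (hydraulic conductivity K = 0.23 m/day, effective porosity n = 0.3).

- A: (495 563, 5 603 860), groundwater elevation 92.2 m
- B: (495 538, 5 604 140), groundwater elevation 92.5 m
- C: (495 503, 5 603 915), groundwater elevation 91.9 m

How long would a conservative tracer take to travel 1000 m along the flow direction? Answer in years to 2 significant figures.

530 years

Taking A as reference: B−A = (-25, 280, +0.3); C−A = (-60, 55, -0.3).
Solve a·Δx + b·Δy = Δh: det = (-25)·55 − (-60)·280 = 15425.
∂h/∂x = [(+0.3)·55 − (-0.3)·280] / 15425 = +0.006515
∂h/∂y = [(-25)·(-0.3) − (-60)·(+0.3)] / 15425 = +0.001653
|∇h| = √(0.006515² + 0.001653²) = 0.006721
Seepage velocity v = K·i/n = 0.23 × 0.006721 / 0.3 = 0.005153 m/day.
t = 1000 / 0.005153 = 1.941e+05 days = 531 years.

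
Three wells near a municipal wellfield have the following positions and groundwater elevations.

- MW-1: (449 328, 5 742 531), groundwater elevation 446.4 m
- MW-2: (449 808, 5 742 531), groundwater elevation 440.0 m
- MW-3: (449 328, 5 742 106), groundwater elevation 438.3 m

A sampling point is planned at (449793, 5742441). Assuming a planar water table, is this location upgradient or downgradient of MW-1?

∂h/∂x = (440.0 − 446.4) / (449808 − 449328) = -0.01333
∂h/∂y = (438.3 − 446.4) / (5742106 − 5742531) = +0.01906
Head at (449793, 5742441) = 446.4 + (-0.01333)·(465) + (+0.01906)·(-90) = 438.48 m.
That is lower than the 446.4 m at MW-1, so the point is downgradient.

downgradient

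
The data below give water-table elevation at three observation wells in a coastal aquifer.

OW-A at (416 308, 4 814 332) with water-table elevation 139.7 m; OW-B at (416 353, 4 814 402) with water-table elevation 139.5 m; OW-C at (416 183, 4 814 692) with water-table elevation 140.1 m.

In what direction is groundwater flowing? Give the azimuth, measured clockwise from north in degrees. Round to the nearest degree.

086°

Taking OW-A as reference: OW-B−OW-A = (45, 70, -0.2); OW-C−OW-A = (-125, 360, +0.4).
Determinant of the coordinate differences = 45·360 − (-125)·70 = 24950.
∂h/∂x = [(-0.2)·360 − (+0.4)·70] / 24950 = -0.004008
∂h/∂y = [45·(+0.4) − (-125)·(-0.2)] / 24950 = -0.0002806
Flow direction (−∇h) has components (+0.004008 E, +0.0002806 N).
Azimuth = atan2(E, N) = atan2(+0.004008, +0.0002806) = 86.0° ≈ 086°.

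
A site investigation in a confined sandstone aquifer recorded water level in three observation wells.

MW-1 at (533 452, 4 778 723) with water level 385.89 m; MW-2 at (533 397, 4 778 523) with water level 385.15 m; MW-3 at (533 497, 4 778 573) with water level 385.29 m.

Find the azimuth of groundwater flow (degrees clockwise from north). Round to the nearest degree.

172°

With h = a·x + b·y + c and MW-1 as origin, the differences give:
  (-55)·a + (-200)·b = -0.74
  45·a + (-150)·b = -0.60
Eliminate b (×(-150) and ×(-200), subtract): 17250·a = -9.000 → a = ∂h/∂x = -0.0005217
Back-substitute: b = ∂h/∂y = +0.003843.
Flow direction (−∇h) has components (+0.0005217 E, -0.003843 N).
Azimuth = atan2(E, N) = atan2(+0.0005217, -0.003843) = 172.3° ≈ 172°.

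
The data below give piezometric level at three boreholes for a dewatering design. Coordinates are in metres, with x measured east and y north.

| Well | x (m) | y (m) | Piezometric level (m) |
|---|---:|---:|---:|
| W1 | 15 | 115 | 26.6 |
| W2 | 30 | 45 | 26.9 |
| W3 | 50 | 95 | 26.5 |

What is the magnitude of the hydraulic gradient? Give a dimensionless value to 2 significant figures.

0.0082

Taking W1 as reference: W2−W1 = (15, -70, +0.3); W3−W1 = (35, -20, -0.1).
Determinant of the coordinate differences = 15·(-20) − 35·(-70) = 2150.
∂h/∂x = [(+0.3)·(-20) − (-0.1)·(-70)] / 2150 = -0.006047
∂h/∂y = [15·(-0.1) − 35·(+0.3)] / 2150 = -0.005581
|∇h| = √(-0.006047² + -0.005581²) = 0.008229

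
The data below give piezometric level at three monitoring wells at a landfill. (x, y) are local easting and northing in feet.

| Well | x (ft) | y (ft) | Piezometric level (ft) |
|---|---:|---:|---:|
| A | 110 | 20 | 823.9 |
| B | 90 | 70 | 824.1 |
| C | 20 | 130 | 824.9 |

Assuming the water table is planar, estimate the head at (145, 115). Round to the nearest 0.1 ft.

823.4 ft

Differences from A: to B (Δx, Δy, Δh) = (-20, 50, +0.2); to C = (-90, 110, +1.0).
Solve a·Δx + b·Δy = Δh: det = (-20)·110 − (-90)·50 = 2300.
∂h/∂x = [(+0.2)·110 − (+1.0)·50] / 2300 = -0.01217
∂h/∂y = [(-20)·(+1.0) − (-90)·(+0.2)] / 2300 = -0.0008696
h(145, 115) = 823.9 + (-0.01217)·(35) + (-0.0008696)·(95) = 823.9 -0.426 -0.083 = 823.391 ft.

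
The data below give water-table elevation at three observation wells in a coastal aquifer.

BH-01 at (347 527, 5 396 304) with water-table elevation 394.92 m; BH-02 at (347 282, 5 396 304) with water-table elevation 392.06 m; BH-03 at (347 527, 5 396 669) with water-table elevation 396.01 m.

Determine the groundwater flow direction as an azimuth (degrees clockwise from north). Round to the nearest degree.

256°

∂h/∂x = (392.06 − 394.92) / (347282 − 347527) = +0.01167
∂h/∂y = (396.01 − 394.92) / (5396669 − 5396304) = +0.002986
Flow direction (−∇h) has components (-0.01167 E, -0.002986 N).
Azimuth = atan2(E, N) = atan2(-0.01167, -0.002986) = 255.7° ≈ 256°.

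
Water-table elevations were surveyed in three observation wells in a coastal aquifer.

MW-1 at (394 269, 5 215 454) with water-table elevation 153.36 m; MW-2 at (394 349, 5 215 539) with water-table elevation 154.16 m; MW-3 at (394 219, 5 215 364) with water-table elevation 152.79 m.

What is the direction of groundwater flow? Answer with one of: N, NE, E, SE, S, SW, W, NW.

Three-point gradient (reference MW-1): Δ to MW-2 = (80, 85, +0.80), Δ to MW-3 = (-50, -90, -0.57).
∂h/∂x = +0.007983, ∂h/∂y = +0.001898 (det = -2950).
Flow = −∇h = (-0.007983 east, -0.001898 north), which points west.

W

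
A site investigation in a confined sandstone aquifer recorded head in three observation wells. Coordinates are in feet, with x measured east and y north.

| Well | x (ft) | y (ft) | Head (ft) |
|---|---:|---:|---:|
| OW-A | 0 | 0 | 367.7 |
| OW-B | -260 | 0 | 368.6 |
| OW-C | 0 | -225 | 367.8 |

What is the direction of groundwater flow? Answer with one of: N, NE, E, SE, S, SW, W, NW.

E

∂h/∂x = (368.6 − 367.7) / (-260 − 0) = -0.003462
∂h/∂y = (367.8 − 367.7) / (-225 − 0) = -0.0004444
Flow = −∇h = (+0.003462 east, +0.0004444 north), which points east.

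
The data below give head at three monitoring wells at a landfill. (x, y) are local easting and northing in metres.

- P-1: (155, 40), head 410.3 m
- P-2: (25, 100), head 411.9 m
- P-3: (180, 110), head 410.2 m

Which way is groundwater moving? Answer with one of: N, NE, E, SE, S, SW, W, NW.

E

Differences from P-1: to P-2 (Δx, Δy, Δh) = (-130, 60, +1.6); to P-3 = (25, 70, -0.1).
Solve a·Δx + b·Δy = Δh: det = (-130)·70 − 25·60 = -10600.
∂h/∂x = [(+1.6)·70 − (-0.1)·60] / -10600 = -0.01113
∂h/∂y = [(-130)·(-0.1) − 25·(+1.6)] / -10600 = +0.002547
Flow = −∇h = (+0.01113 east, -0.002547 north), which points east.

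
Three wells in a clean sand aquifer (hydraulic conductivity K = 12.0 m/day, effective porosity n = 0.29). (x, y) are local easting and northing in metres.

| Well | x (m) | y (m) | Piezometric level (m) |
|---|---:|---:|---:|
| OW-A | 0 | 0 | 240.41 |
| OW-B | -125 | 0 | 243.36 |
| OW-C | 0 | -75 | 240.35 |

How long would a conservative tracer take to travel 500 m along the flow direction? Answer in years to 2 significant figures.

∂h/∂x = (243.36 − 240.41) / (-125 − 0) = -0.02360
∂h/∂y = (240.35 − 240.41) / (-75 − 0) = +0.0008000
|∇h| = √(-0.02360² + 0.0008000²) = 0.02361
Seepage velocity v = K·i/n = 12.0 × 0.02361 / 0.29 = 0.977 m/day.
t = 500 / 0.977 = 511.8 days = 1.4 years.

1.4 years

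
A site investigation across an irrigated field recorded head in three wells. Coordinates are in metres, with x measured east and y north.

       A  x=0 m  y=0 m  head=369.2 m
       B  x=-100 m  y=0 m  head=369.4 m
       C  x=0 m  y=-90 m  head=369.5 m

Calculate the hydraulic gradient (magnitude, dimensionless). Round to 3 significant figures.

0.00389

∂h/∂x = (369.4 − 369.2) / (-100 − 0) = -0.002000
∂h/∂y = (369.5 − 369.2) / (-90 − 0) = -0.003333
|∇h| = √(-0.002000² + -0.003333²) = 0.003887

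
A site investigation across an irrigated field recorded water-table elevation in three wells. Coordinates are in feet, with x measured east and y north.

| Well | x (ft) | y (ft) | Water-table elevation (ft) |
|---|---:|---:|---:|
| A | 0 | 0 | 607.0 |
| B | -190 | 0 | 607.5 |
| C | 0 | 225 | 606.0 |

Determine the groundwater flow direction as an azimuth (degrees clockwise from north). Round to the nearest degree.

∂h/∂x = (607.5 − 607.0) / (-190 − 0) = -0.002632
∂h/∂y = (606.0 − 607.0) / (225 − 0) = -0.004444
Flow direction (−∇h) has components (+0.002632 E, +0.004444 N).
Azimuth = atan2(E, N) = atan2(+0.002632, +0.004444) = 30.6° ≈ 031°.

031°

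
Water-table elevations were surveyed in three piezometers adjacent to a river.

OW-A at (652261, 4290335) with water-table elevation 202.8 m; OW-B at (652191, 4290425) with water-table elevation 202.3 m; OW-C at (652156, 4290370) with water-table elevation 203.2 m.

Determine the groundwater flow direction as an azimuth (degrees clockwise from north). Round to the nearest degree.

Taking OW-A as reference: OW-B−OW-A = (-70, 90, -0.5); OW-C−OW-A = (-105, 35, +0.4).
Determinant of the coordinate differences = (-70)·35 − (-105)·90 = 7000.
∂h/∂x = [(-0.5)·35 − (+0.4)·90] / 7000 = -0.007643
∂h/∂y = [(-70)·(+0.4) − (-105)·(-0.5)] / 7000 = -0.01150
Flow direction (−∇h) has components (+0.007643 E, +0.01150 N).
Azimuth = atan2(E, N) = atan2(+0.007643, +0.01150) = 33.6° ≈ 034°.

034°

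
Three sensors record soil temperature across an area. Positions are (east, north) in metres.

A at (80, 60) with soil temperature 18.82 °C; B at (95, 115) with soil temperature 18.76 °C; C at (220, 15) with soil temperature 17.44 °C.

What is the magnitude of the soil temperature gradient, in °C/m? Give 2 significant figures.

With T = a·x + b·y + c and A as origin, the differences give:
  15·a + 55·b = -0.06
  140·a + (-45)·b = -1.38
Eliminate b (×(-45) and ×55, subtract): -8375·a = 78.600 → a = ∂T/∂x = -0.009385
Back-substitute: b = ∂T/∂y = +0.001469.
|∇f| = √(-0.009385² + 0.001469²) = 0.009499 °C/m

0.0095 °C/m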